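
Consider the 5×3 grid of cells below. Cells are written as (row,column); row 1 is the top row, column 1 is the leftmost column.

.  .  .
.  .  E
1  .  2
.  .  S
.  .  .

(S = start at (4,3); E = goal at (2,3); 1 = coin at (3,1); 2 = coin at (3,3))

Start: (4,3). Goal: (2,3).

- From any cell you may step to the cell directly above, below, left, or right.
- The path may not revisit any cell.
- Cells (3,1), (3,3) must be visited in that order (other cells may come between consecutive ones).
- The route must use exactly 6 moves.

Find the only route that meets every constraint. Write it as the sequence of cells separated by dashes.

The waypoints must appear in the order (3,1), (3,3), with no cell reused.
Route from (4,3): left 2 to (4,1), up 1 to (3,1), right 2 to (3,3), up 1 to (2,3) — 6 moves in all.
Check: order respected (1 at step 3, 2 at step 5); 6 moves as required.

(4,3) - (4,2) - (4,1) - (3,1) - (3,2) - (3,3) - (2,3)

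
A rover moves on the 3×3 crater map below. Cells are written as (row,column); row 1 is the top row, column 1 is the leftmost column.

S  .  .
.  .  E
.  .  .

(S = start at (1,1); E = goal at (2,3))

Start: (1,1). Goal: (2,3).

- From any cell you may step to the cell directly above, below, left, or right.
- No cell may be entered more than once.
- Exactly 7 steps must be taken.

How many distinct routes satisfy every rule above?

2

Need simple routes of exactly 7 moves from (1,1) to (2,3) (Manhattan distance 3, so 2 moves are spent on a detour and 2 undoing it).
Enumerating: (1,1) (2,1) (3,1) (3,2) (2,2) (1,2) (1,3) (2,3) | (1,1) (1,2) (2,2) (2,1) (3,1) (3,2) (3,3) (2,3).
That gives 2 routes.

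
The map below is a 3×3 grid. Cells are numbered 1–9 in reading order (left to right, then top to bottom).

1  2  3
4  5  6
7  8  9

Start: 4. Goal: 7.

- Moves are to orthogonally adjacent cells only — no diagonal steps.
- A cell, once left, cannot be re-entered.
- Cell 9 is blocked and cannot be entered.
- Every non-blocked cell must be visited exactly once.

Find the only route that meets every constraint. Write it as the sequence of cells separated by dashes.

4 - 1 - 2 - 3 - 6 - 5 - 8 - 7

Need to visit all 8 open cells exactly once, starting at 4 and ending at 7.
Cell 3 has only two open neighbours (6 and 2), so the path must pass straight through it: one of those is the cell it's entered from and the other is where it exits.
Route from 4: up to 1, 2× right (reaching 3), down to 6, left to 5, down to 8, left to 7 — 7 moves in all.
Check: all 8 open cells covered.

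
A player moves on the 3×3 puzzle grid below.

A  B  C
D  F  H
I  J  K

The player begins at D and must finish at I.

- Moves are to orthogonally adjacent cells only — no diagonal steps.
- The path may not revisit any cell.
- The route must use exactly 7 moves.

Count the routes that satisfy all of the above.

4

Need simple routes of exactly 7 moves from D to I (Manhattan distance 1, so 3 moves are spent on a detour and 3 undoing it).
Enumerating: D A B F H K J I | D A B C H K J I | D A B C H F J I | D F B C H K J I.
That gives 4 routes.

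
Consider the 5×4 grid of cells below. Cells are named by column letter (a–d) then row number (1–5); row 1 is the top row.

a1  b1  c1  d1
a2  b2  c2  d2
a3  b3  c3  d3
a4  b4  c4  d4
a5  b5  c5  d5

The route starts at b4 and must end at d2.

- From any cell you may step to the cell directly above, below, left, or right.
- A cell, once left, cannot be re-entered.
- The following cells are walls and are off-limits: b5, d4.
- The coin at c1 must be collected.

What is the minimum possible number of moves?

6

Any route passes through c1 somewhere between b4 and d2. Summing Manhattan distances along the two legs (b4 → c1 → d2) gives a lower bound of 4 + 2 = 6 moves.
A route of 6 moves achieves this: b4 → b3 → b2 → b1 → c1 → c2 → d2.
Since 6 matches the lower bound, it is optimal.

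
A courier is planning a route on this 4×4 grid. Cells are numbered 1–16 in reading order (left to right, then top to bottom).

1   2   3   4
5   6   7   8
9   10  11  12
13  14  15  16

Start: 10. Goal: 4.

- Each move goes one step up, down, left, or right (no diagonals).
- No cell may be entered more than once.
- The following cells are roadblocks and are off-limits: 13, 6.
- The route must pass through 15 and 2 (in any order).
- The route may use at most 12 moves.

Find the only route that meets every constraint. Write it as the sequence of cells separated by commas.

10, 9, 5, 1, 2, 3, 7, 11, 15, 16, 12, 8, 4

The 12-move cap with required stops at 15, 2 leaves no slack for detours.
Route from 10: left 1 to 9, up 2 to 1, right 2 to 3, down 3 to 15, right 1 to 16, up 3 to 4 — 12 moves in all.
Check: all required cells visited; 12 ≤ 12 moves.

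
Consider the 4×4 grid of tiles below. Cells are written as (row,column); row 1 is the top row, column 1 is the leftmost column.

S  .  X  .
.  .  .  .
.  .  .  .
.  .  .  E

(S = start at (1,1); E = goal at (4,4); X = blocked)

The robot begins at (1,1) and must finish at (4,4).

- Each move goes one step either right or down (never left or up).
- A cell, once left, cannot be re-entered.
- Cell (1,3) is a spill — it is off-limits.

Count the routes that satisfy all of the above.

A right/down-only route from (1,1) to (4,4) makes exactly 3 down-moves and 3 right-moves in some order.
With no other constraints that would be C(6,3) = 20 routes.
Subtract routes through each blocked cell (inclusion–exclusion for overlaps): − through (1,3): 4 → 16.
That gives 16 routes.

16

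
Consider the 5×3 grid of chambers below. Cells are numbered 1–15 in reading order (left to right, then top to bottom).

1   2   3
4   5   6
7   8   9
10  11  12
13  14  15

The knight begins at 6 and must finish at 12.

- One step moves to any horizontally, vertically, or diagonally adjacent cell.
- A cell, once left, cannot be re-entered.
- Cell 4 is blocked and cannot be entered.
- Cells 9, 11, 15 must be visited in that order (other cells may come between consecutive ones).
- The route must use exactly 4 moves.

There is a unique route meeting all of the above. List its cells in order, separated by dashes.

6 - 9 - 11 - 15 - 12

The waypoints must appear in the order 9, 11, 15, with no cell reused.
Route from 6: down 1 to 9, down-left 1 to 11, down-right 1 to 15, up 1 to 12 — 4 moves in all.
Check: order respected (9 at step 1, 11 at step 2, 15 at step 3); 4 moves as required.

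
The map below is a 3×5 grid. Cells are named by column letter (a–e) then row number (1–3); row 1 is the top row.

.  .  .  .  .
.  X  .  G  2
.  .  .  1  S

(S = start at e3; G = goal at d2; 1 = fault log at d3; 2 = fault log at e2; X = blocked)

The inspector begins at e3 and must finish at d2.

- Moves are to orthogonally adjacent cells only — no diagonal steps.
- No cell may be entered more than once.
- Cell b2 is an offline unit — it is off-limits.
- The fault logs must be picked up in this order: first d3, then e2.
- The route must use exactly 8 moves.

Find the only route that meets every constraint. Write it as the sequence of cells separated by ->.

e3 -> d3 -> c3 -> c2 -> c1 -> d1 -> e1 -> e2 -> d2

The waypoints must appear in the order d3, e2, with no cell reused.
Route from e3: left 2 to c3, up 2 to c1, right 2 to e1, down 1 to e2, left 1 to d2 — 8 moves in all.
Check: order respected (1 at step 1, 2 at step 7); 8 moves as required.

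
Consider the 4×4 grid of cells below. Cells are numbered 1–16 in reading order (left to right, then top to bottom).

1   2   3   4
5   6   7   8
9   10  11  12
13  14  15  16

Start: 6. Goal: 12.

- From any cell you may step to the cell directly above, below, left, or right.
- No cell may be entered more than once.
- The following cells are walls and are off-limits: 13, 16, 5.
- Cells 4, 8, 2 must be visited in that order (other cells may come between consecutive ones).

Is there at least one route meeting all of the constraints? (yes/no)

no

Ignoring the required order, 2 revisit-free routes from 6 to 12 pass through all of 4, 8, and 2; the waypoint orders that occur are 2 → 4 → 8 (2) — never 4 → 8 → 2.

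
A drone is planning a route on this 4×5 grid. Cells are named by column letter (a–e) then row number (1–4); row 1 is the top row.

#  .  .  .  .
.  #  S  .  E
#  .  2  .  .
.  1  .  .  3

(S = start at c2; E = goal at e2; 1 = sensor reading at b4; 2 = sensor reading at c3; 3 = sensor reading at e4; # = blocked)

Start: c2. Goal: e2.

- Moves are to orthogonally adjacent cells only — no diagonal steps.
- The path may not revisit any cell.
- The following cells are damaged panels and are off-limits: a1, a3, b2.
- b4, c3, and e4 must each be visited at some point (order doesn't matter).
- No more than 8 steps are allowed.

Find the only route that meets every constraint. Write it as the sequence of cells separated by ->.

The budget equals the shortest possible length, so every move has to be on a shortest route through the required cells.
Route from c2: down to c3, left to b3, down to b4, 3× right (reaching e4), 2× up (reaching e2) — 8 moves in all.
Check: all required cells visited; 8 ≤ 8 moves.

c2 -> c3 -> b3 -> b4 -> c4 -> d4 -> e4 -> e3 -> e2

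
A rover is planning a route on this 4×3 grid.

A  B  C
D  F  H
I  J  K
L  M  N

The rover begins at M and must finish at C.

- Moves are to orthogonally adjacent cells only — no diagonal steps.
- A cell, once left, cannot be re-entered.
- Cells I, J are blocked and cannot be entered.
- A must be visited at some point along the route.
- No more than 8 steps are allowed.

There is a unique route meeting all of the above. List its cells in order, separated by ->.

M -> N -> K -> H -> F -> D -> A -> B -> C

The 8-move cap with required stops at A leaves no slack for detours.
Route from M: right to N, 2× up (reaching H), 2× left (reaching D), up to A, 2× right (reaching C) — 8 moves in all.
Check: all required cells visited; 8 ≤ 8 moves.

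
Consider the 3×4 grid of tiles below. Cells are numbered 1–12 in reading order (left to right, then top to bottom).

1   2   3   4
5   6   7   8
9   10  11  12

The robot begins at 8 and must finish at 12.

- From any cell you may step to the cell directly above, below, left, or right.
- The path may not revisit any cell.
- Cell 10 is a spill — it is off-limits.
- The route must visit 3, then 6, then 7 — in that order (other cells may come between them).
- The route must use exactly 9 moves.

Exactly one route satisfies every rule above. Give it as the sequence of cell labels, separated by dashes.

8 - 4 - 3 - 2 - 1 - 5 - 6 - 7 - 11 - 12

The waypoints must appear in the order 3, 6, 7, with no cell reused.
Route from 8: up to 4, 3× left (reaching 1), down to 5, 2× right (reaching 7), down to 11, right to 12 — 9 moves in all.
Check: order respected (3 at step 2, 6 at step 6, 7 at step 7); 9 moves as required.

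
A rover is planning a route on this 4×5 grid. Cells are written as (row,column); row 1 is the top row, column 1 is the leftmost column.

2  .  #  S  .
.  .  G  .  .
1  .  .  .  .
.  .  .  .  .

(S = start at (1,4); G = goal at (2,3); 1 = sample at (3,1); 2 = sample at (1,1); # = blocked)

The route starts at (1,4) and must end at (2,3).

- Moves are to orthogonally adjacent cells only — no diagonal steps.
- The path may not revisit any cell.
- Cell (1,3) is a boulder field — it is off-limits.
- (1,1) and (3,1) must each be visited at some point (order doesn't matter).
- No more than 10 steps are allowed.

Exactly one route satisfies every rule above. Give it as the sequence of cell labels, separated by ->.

The budget equals the shortest possible length, so every move has to be on a shortest route through the required cells.
Route from (1,4): 2× down (reaching (3,4)), 3× left (reaching (3,1)), 2× up (reaching (1,1)), right to (1,2), down to (2,2), right to (2,3) — 10 moves in all.
Check: all required cells visited; 10 ≤ 10 moves.

(1,4) -> (2,4) -> (3,4) -> (3,3) -> (3,2) -> (3,1) -> (2,1) -> (1,1) -> (1,2) -> (2,2) -> (2,3)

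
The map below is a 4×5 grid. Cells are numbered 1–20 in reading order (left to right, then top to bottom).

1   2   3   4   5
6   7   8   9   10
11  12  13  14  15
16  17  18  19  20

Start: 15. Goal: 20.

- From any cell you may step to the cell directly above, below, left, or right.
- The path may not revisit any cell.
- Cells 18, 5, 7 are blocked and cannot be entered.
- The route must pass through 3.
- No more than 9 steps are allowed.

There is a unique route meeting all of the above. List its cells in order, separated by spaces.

The budget equals the shortest possible length, so every move has to be on a shortest route through the required cells.
Route from 15: up to 10, left to 9, up to 4, left to 3, 2× down (reaching 13), right to 14, down to 19, right to 20 — 9 moves in all.
Check: all required cells visited; 9 ≤ 9 moves.

15 10 9 4 3 8 13 14 19 20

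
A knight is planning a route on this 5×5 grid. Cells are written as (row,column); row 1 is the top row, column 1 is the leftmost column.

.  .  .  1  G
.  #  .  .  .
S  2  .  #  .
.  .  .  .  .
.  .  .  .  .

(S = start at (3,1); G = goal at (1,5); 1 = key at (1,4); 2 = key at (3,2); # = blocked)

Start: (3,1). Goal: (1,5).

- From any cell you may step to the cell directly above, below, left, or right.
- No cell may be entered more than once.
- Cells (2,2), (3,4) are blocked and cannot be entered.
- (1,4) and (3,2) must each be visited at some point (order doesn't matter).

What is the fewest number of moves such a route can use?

Any route passes through (1,4) and (3,2) in some order between (3,1) and (1,5). Summing Manhattan distances along each leg and taking the cheapest ordering ((3,1) → (3,2) → (1,4) → (1,5)) gives a lower bound of 1 + 4 + 1 = 6 moves.
A route of 6 moves achieves this: (3,1) → (3,2) → (3,3) → (2,3) → (1,3) → (1,4) → (1,5).
Since 6 matches the lower bound, it is optimal.

6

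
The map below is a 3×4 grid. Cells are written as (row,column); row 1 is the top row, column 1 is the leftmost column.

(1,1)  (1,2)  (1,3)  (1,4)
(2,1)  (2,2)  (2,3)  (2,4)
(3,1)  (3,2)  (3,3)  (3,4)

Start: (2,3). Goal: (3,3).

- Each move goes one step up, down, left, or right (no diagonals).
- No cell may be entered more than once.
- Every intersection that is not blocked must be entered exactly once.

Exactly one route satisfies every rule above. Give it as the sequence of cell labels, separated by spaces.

(2,3) (2,2) (3,2) (3,1) (2,1) (1,1) (1,2) (1,3) (1,4) (2,4) (3,4) (3,3)

Need to visit all 12 open cells exactly once, starting at (2,3) and ending at (3,3).
Route from (2,3): left 1 to (2,2), down 1 to (3,2), left 1 to (3,1), up 2 to (1,1), right 3 to (1,4), down 2 to (3,4), left 1 to (3,3) — 11 moves in all.
Check: all 12 open cells covered.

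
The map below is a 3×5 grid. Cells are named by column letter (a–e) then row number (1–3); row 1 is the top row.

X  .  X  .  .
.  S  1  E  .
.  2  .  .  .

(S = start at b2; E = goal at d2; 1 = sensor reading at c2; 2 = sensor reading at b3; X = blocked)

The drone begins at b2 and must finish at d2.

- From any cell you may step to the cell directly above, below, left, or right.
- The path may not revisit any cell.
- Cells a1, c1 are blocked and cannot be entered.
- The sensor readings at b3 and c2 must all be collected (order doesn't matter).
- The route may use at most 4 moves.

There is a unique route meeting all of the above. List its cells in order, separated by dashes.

The budget equals the shortest possible length, so every move has to be on a shortest route through the required cells.
Route from b2: down to b3, right to c3, up to c2, right to d2 — 4 moves in all.
Check: all required cells visited; 4 ≤ 4 moves.

b2 - b3 - c3 - c2 - d2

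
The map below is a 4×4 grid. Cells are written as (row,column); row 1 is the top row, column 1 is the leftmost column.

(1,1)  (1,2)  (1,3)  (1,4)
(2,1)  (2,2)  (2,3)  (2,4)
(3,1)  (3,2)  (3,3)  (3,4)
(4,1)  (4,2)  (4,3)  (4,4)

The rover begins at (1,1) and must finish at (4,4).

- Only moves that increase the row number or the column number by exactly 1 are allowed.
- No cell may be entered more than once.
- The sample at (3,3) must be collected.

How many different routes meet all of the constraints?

12

A right/down-only route from (1,1) to (4,4) makes exactly 3 down-moves and 3 right-moves in some order.
With no other constraints that would be C(6,3) = 20 routes.
Split at (3,3) and multiply the segment counts: (1,1)→(3,3): 6; (3,3)→(4,4): 2; product = 12.
That gives 12 routes.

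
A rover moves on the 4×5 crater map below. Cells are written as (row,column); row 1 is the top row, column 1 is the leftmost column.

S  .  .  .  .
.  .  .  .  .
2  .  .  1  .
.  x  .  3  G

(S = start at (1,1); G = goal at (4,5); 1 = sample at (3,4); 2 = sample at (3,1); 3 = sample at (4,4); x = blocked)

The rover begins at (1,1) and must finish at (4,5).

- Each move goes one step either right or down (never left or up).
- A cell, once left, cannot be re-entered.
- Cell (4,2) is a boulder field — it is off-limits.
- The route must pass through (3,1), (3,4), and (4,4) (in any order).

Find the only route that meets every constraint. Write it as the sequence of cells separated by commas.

(1,1), (2,1), (3,1), (3,2), (3,3), (3,4), (4,4), (4,5)

Moves only go right or down, so the column and row indices never decrease.
Route from (1,1): down 2 to (3,1), right 3 to (3,4), down 1 to (4,4), right 1 to (4,5) — 7 moves in all.
Check: all required cells visited.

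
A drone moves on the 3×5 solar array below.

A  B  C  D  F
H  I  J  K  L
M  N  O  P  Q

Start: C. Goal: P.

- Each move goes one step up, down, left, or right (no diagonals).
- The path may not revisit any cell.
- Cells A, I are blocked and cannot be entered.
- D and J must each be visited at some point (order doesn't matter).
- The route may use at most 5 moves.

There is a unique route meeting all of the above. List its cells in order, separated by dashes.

The budget equals the shortest possible length, so every move has to be on a shortest route through the required cells.
Route from C: right 1 to D, down 1 to K, left 1 to J, down 1 to O, right 1 to P — 5 moves in all.
Check: all required cells visited; 5 ≤ 5 moves.

C - D - K - J - O - P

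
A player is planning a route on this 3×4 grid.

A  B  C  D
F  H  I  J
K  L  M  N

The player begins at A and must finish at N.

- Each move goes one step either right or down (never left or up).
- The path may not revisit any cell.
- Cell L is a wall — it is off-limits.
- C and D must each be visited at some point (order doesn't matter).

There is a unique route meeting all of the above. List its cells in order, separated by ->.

A -> B -> C -> D -> J -> N

Moves only go right or down, so the column and row indices never decrease.
Route from A: 3× right (reaching D), 2× down (reaching N) — 5 moves in all.
Check: all required cells visited.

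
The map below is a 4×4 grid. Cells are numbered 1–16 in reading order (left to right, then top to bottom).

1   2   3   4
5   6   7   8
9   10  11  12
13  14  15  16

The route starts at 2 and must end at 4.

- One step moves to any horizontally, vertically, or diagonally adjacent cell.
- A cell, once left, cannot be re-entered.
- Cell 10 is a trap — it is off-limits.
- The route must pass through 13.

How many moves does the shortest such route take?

Any route passes through 13 somewhere between 2 and 4. Summing Chebyshev distances along the two legs (2 → 13 → 4) gives a lower bound of 3 + 3 = 6 moves.
That bound ignores the blocked cells. Measuring each leg by the fewest moves that actually steer around them (2→13: 3; 13→4: 4) raises the lower bound to 7.
A route of 7 moves exists: 2 → 5 → 9 → 13 → 14 → 11 → 7 → 4.
Since 7 matches that lower bound, it is optimal.

7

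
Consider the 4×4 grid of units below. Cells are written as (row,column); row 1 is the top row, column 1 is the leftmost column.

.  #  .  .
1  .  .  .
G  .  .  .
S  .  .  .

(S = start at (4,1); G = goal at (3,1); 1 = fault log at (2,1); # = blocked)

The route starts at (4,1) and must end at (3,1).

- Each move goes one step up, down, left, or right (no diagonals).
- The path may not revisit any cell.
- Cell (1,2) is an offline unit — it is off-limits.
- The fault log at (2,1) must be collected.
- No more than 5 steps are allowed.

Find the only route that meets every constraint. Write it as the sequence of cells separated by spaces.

(4,1) (4,2) (3,2) (2,2) (2,1) (3,1)

Any route must reach (2,1) and still end at (3,1) within 5 moves, so the order of the required stops is forced.
Route from (4,1): right 1 to (4,2), up 2 to (2,2), left 1 to (2,1), down 1 to (3,1) — 5 moves in all.
Check: all required cells visited; 5 ≤ 5 moves.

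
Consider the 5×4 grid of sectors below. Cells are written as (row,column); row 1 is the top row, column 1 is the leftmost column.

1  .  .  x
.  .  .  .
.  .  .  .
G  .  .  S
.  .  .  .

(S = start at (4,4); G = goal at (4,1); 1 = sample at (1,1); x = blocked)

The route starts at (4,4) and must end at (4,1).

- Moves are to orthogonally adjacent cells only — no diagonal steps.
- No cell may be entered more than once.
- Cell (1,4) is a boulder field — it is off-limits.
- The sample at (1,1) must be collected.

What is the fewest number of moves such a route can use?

9

Any route passes through (1,1) somewhere between (4,4) and (4,1). Summing Manhattan distances along the two legs ((4,4) → (1,1) → (4,1)) gives a lower bound of 6 + 3 = 9 moves.
A route of 9 moves achieves this: (4,4) → (3,4) → (2,4) → (2,3) → (1,3) → (1,2) → (1,1) → (2,1) → (3,1) → (4,1).
Since 9 matches the lower bound, it is optimal.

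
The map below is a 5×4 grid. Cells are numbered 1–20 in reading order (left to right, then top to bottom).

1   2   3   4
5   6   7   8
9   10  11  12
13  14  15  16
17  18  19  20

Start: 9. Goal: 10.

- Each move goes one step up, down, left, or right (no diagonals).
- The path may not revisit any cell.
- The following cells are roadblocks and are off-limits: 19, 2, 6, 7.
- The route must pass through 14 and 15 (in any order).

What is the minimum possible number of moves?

5

Any route passes through 14 and 15 in some order between 9 and 10. Summing Manhattan distances along each leg and taking the cheapest ordering (9 → 15 → 14 → 10) gives a lower bound of 3 + 1 + 1 = 5 moves.
A route of 5 moves achieves this: 9 → 13 → 14 → 15 → 11 → 10.
Since 5 matches the lower bound, it is optimal.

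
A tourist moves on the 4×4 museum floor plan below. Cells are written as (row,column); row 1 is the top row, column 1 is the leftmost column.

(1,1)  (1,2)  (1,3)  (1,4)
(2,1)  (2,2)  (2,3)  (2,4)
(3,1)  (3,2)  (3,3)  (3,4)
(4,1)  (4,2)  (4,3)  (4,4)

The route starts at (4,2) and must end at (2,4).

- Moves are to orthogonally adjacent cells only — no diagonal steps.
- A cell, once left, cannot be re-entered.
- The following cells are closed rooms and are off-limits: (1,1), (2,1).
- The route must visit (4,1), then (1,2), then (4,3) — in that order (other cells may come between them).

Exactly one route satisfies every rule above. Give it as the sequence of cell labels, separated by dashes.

The waypoints must appear in the order (4,1), (1,2), (4,3), with no cell reused.
Route from (4,2): left 1 to (4,1), up 1 to (3,1), right 1 to (3,2), up 2 to (1,2), right 1 to (1,3), down 3 to (4,3), right 1 to (4,4), up 2 to (2,4) — 12 moves in all.
Check: order respected ((4,1) at step 1, (1,2) at step 5, (4,3) at step 9).

(4,2) - (4,1) - (3,1) - (3,2) - (2,2) - (1,2) - (1,3) - (2,3) - (3,3) - (4,3) - (4,4) - (3,4) - (2,4)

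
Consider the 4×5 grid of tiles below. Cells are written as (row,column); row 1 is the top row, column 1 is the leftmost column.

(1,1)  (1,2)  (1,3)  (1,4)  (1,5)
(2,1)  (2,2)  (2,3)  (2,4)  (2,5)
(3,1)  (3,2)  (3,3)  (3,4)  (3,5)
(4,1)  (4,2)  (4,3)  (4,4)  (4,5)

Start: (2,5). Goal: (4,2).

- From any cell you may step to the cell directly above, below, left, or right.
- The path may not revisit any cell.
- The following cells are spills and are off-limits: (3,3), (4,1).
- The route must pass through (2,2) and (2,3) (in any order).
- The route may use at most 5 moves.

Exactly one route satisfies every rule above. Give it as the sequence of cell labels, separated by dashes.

Any route must reach (2,2) and (2,3) and still end at (4,2) within 5 moves, so the order of the required stops is forced.
Route from (2,5): left 3 to (2,2), down 2 to (4,2) — 5 moves in all.
Check: all required cells visited; 5 ≤ 5 moves.

(2,5) - (2,4) - (2,3) - (2,2) - (3,2) - (4,2)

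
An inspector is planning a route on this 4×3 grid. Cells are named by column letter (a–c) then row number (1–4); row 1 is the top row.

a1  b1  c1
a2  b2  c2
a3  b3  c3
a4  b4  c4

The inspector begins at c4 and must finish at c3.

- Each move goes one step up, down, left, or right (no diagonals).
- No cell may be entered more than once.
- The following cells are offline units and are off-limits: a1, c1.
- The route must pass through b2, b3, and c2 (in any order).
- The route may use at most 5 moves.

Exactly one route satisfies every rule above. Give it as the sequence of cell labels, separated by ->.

c4 -> b4 -> b3 -> b2 -> c2 -> c3

The 5-move cap with required stops at b2, b3, c2 leaves no slack for detours.
Route from c4: left 1 to b4, up 2 to b2, right 1 to c2, down 1 to c3 — 5 moves in all.
Check: all required cells visited; 5 ≤ 5 moves.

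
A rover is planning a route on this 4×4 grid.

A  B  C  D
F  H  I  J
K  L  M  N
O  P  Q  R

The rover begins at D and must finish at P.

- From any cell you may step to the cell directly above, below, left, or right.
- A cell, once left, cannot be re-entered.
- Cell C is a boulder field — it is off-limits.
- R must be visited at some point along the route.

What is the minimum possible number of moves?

Any route passes through R somewhere between D and P. Summing Manhattan distances along the two legs (D → R → P) gives a lower bound of 3 + 2 = 5 moves.
A route of 5 moves achieves this: D → J → N → R → Q → P.
Since 5 matches the lower bound, it is optimal.

5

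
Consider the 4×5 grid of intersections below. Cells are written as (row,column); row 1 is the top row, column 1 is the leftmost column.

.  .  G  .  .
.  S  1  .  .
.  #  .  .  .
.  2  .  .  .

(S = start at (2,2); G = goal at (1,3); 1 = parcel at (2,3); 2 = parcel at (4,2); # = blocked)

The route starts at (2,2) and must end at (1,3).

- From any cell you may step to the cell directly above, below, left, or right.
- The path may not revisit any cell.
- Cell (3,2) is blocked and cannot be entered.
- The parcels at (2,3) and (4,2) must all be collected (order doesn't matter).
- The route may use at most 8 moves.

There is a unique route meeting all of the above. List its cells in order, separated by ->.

The budget equals the shortest possible length, so every move has to be on a shortest route through the required cells.
Route from (2,2): left 1 to (2,1), down 2 to (4,1), right 2 to (4,3), up 3 to (1,3) — 8 moves in all.
Check: all required cells visited; 8 ≤ 8 moves.

(2,2) -> (2,1) -> (3,1) -> (4,1) -> (4,2) -> (4,3) -> (3,3) -> (2,3) -> (1,3)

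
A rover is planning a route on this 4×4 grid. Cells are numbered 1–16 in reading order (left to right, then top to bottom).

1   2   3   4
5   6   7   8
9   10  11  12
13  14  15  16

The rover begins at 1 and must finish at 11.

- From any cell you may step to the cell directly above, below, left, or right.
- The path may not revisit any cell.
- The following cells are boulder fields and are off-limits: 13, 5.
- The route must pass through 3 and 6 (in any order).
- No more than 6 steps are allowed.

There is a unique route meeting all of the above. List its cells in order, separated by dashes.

1 - 2 - 3 - 7 - 6 - 10 - 11

The budget equals the shortest possible length, so every move has to be on a shortest route through the required cells.
Route from 1: right 2 to 3, down 1 to 7, left 1 to 6, down 1 to 10, right 1 to 11 — 6 moves in all.
Check: all required cells visited; 6 ≤ 6 moves.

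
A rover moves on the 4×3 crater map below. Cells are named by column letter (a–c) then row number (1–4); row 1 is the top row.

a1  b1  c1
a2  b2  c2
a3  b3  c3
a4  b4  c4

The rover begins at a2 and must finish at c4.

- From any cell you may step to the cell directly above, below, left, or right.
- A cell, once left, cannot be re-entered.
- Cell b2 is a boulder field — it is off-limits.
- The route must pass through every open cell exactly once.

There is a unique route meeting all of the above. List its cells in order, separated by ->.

Need to visit all 11 open cells exactly once, starting at a2 and ending at c4.
Cell b1 has only two open neighbours (a1 and c1), so the path must pass straight through it: one of those is the cell it's entered from and the other is where it exits.
Route from a2: up 1 to a1, right 2 to c1, down 2 to c3, left 2 to a3, down 1 to a4, right 2 to c4 — 10 moves in all.
Check: all 11 open cells covered.

a2 -> a1 -> b1 -> c1 -> c2 -> c3 -> b3 -> a3 -> a4 -> b4 -> c4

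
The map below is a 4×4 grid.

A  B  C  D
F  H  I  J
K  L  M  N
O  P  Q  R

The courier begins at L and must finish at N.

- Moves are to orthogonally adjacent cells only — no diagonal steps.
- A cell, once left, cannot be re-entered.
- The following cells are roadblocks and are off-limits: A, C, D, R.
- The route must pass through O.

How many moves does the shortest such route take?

Any route passes through O somewhere between L and N. Summing Manhattan distances along the two legs (L → O → N) gives a lower bound of 2 + 4 = 6 moves.
A route of 6 moves achieves this: L → K → O → P → Q → M → N.
Since 6 matches the lower bound, it is optimal.

6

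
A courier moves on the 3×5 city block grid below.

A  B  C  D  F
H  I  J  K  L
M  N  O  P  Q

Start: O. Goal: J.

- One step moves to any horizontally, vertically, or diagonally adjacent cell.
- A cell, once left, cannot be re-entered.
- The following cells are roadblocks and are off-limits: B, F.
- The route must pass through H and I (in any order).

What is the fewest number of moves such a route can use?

Any route passes through H and I in some order between O and J. Summing Chebyshev distances along each leg and taking the cheapest ordering (O → I → H → J) gives a lower bound of 1 + 1 + 2 = 4 moves.
A route of 4 moves achieves this: O → I → H → N → J.
Since 4 matches the lower bound, it is optimal.

4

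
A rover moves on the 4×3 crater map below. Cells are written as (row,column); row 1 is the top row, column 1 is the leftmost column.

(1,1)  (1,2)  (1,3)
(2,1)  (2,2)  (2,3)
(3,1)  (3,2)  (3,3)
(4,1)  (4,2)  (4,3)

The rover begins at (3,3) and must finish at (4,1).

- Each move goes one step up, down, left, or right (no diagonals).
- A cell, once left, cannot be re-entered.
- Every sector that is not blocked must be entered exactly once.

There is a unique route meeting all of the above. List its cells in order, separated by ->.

Need to visit all 12 open cells exactly once, starting at (3,3) and ending at (4,1).
Route from (3,3): down to (4,3), left to (4,2), 2× up (reaching (2,2)), right to (2,3), up to (1,3), 2× left (reaching (1,1)), 3× down (reaching (4,1)) — 11 moves in all.
Check: all 12 open cells covered.

(3,3) -> (4,3) -> (4,2) -> (3,2) -> (2,2) -> (2,3) -> (1,3) -> (1,2) -> (1,1) -> (2,1) -> (3,1) -> (4,1)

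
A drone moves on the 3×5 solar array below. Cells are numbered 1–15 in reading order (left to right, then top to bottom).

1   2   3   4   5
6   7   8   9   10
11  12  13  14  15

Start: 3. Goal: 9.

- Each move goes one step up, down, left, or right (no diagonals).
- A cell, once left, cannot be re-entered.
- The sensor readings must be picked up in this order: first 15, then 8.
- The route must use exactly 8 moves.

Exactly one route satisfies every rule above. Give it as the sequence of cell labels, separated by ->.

The waypoints must appear in the order 15, 8, with no cell reused.
Route from 3: 2× right (reaching 5), 2× down (reaching 15), 2× left (reaching 13), up to 8, right to 9 — 8 moves in all.
Check: order respected (15 at step 4, 8 at step 7); 8 moves as required.

3 -> 4 -> 5 -> 10 -> 15 -> 14 -> 13 -> 8 -> 9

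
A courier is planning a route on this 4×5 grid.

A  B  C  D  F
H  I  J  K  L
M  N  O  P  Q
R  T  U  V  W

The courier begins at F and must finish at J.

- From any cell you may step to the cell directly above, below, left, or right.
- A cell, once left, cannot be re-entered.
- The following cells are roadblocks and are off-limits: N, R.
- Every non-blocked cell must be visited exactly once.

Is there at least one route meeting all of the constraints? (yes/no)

Cell M has only one open neighbour but is neither the start nor the goal, so a Hamiltonian route would have to both enter and leave it through the same neighbour — impossible without revisiting.

no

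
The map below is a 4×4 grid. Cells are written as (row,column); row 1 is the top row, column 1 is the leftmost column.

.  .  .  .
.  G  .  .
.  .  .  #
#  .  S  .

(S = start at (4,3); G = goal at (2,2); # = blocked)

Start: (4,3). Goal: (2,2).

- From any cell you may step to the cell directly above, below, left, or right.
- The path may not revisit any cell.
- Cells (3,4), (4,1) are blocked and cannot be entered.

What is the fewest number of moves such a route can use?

3

The Manhattan distance from (4,3) to (2,2) is |4−2| + |3−2| = 3, so at least 3 moves are needed.
A route of 3 moves achieves this: (4,3) → (3,3) → (2,3) → (2,2).
Since 3 matches the lower bound, it is optimal.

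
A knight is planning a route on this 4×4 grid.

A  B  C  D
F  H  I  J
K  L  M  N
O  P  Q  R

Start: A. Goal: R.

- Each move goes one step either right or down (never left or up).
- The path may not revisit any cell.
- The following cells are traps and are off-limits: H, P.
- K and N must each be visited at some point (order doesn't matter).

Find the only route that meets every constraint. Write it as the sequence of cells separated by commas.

Moves only go right or down, so the column and row indices never decrease.
Route from A: down 2 to K, right 3 to N, down 1 to R — 6 moves in all.
Check: all required cells visited.

A, F, K, L, M, N, R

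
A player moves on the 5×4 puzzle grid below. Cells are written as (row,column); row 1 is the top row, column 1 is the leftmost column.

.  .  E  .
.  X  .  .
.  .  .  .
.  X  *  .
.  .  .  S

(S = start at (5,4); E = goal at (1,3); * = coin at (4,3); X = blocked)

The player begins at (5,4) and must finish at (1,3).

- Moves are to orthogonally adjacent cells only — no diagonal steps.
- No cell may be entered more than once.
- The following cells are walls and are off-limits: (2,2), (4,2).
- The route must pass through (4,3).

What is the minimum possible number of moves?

Any route passes through (4,3) somewhere between (5,4) and (1,3). Summing Manhattan distances along the two legs ((5,4) → (4,3) → (1,3)) gives a lower bound of 2 + 3 = 5 moves.
A route of 5 moves achieves this: (5,4) → (4,4) → (4,3) → (3,3) → (2,3) → (1,3).
Since 5 matches the lower bound, it is optimal.

5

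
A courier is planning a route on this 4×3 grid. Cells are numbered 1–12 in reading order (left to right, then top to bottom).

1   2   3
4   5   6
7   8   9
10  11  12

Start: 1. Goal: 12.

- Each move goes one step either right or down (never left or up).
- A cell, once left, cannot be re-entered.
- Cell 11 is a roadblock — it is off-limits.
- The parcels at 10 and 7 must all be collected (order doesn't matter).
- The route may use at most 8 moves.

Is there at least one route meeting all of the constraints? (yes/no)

Right/down moves force the required cells to be taken in the order 7, 10. Every right/down route from 10 to 12 runs into a blocked cell, so that leg cannot be completed.

no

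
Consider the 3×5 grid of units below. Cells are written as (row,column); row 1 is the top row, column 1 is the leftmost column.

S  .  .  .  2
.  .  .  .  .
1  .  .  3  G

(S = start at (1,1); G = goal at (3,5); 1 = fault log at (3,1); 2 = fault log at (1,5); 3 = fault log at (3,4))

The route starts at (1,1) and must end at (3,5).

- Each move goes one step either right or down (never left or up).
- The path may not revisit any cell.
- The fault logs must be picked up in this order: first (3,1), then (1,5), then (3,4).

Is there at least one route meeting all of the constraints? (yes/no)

no

(1,5) lies above (3,1), so going from (3,1) to (1,5) would need an upward move — but moves only go right/down, so (3,1) cannot be visited before (1,5).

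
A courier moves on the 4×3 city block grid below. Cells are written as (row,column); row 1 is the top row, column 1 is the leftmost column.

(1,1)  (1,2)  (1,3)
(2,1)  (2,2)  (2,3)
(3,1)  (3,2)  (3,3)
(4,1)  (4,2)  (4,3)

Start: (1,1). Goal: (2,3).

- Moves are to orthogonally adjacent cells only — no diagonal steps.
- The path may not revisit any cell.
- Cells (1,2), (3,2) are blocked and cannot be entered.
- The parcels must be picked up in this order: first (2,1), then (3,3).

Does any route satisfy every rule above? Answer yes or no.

One route that works: (1,1) → (2,1) → (3,1) → (4,1) → (4,2) → (4,3) → (3,3) → (2,3).

yes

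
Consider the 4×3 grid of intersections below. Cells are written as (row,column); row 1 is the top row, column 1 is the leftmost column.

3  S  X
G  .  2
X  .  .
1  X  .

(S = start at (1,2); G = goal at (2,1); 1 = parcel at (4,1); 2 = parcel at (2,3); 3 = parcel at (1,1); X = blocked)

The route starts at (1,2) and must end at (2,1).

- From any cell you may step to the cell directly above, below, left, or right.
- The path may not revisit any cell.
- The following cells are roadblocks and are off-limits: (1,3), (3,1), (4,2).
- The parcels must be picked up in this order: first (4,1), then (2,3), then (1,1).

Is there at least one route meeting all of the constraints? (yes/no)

no

The blocked cells wall (4,1) off from (1,2) completely — no sequence of moves reaches it at all, so no route can satisfy the rules.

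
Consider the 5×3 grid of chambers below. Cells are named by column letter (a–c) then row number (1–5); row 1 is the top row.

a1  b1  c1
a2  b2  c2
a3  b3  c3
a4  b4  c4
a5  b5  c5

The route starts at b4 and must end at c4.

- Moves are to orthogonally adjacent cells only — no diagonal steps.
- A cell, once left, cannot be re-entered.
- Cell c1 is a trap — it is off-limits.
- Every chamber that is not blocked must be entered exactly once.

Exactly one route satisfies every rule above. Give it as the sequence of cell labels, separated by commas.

Need to visit all 14 open cells exactly once, starting at b4 and ending at c4.
Cell c5 has only two open neighbours (c4 and b5), so the path must pass straight through it: one of those is the cell it's entered from and the other is where it exits.
Route from b4: up 1 to b3, right 1 to c3, up 1 to c2, left 1 to b2, up 1 to b1, left 1 to a1, down 4 to a5, right 2 to c5, up 1 to c4 — 13 moves in all.
Check: all 14 open cells covered.

b4, b3, c3, c2, b2, b1, a1, a2, a3, a4, a5, b5, c5, c4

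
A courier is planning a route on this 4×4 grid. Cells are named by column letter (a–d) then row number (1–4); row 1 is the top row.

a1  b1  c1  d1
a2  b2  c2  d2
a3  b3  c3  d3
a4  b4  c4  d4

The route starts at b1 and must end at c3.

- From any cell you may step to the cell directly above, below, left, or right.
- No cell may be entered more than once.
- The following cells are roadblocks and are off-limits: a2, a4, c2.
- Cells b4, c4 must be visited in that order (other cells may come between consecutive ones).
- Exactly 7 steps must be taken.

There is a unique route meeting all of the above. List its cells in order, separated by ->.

b1 -> b2 -> b3 -> b4 -> c4 -> d4 -> d3 -> c3

The waypoints must appear in the order b4, c4, with no cell reused.
Route from b1: down 3 to b4, right 2 to d4, up 1 to d3, left 1 to c3 — 7 moves in all.
Check: order respected (b4 at step 3, c4 at step 4); 7 moves as required.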